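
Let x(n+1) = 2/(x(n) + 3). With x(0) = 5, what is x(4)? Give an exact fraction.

x(1) = 2/(5 + 3) = 1/4.
x(2) = 2/(1/4 + 3) = 8/13.
x(3) = 2/(8/13 + 3) = 26/47.
x(4) = 2/(26/47 + 3) = 94/167.

94/167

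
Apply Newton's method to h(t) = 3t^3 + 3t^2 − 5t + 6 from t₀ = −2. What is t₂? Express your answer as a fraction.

h'(t) = 9t^2 + 6t − 5.
h(−2) = 4, h'(−2) = 19, so t₁ = (−2) − 4/19 = −42/19.
h(−42/19) = −4752/6859, h'(−42/19) = 9283/361, so t₂ = (−42/19) − (−4752/6859)/(9283/361) = −385134/176377.

−385134/176377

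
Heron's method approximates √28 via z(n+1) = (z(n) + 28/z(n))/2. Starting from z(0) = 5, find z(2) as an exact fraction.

z(1) = (5 + 28/5)/2 = 53/10.
z(2) = (53/10 + 28/(53/10))/2 = 5609/1060.

5609/1060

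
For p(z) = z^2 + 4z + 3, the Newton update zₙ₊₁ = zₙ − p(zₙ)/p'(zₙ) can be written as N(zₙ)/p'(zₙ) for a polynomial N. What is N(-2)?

p'(z) = 2z + 4.
N(z) = z·p'(z) − p(z) = z·(2z + 4) − (z^2 + 4z + 3) = z^2 − 3.
N(-2) = 1.

1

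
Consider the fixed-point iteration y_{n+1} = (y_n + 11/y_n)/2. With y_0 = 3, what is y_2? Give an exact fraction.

199/60

y_1 = (3 + 11/3)/2 = 10/3.
y_2 = (10/3 + 11/(10/3))/2 = 199/60.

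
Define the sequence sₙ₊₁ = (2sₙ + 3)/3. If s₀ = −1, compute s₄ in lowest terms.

s₁ = (2·(−1) + 3)/3 = 1/3.
s₂ = (2·(1/3) + 3)/3 = 11/9.
s₃ = (2·(11/9) + 3)/3 = 49/27.
s₄ = (2·(49/27) + 3)/3 = 179/81.

179/81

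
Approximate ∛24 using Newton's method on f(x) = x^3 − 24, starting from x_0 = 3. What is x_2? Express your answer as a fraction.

f'(x) = 3x^2.
f(3) = 3, f'(3) = 27, so x_1 = 3 − 3/27 = 26/9.
f(26/9) = 80/729, f'(26/9) = 676/27, so x_2 = (26/9) − (80/729)/(676/27) = 13162/4563.

13162/4563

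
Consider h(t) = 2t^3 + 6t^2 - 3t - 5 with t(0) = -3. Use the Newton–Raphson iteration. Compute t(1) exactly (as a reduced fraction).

-49/15

h'(t) = 6t^2 + 12t - 3.
h(-3) = 4, h'(-3) = 15, so t(1) = (-3) - 4/15 = -49/15.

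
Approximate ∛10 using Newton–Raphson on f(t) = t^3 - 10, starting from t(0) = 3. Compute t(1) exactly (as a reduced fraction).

f'(t) = 3t^2.
f(3) = 17, f'(3) = 27, so t(1) = 3 - 17/27 = 64/27.

64/27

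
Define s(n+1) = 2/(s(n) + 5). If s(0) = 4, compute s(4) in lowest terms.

506/1359

s(1) = 2/(4 + 5) = 2/9.
s(2) = 2/(2/9 + 5) = 18/47.
s(3) = 2/(18/47 + 5) = 94/253.
s(4) = 2/(94/253 + 5) = 506/1359.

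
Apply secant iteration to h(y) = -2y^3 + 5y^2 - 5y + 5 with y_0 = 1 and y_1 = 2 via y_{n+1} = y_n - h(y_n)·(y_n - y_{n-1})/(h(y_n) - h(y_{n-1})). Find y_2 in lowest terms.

7/4

h(1) = 3, h(2) = -1. y_2 = 2 - (-1)·(2 - 1)/((-1) - 3) = 7/4.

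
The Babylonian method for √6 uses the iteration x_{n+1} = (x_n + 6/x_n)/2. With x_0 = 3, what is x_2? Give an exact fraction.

x_1 = (3 + 6/3)/2 = 5/2.
x_2 = (5/2 + 6/(5/2))/2 = 49/20.

49/20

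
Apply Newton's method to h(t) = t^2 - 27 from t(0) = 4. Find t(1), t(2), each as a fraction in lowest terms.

t(1) = 43/8, t(2) = 3577/688

h'(t) = 2t.
h(4) = -11, h'(4) = 8, so t(1) = 4 - (-11)/8 = 43/8.
h(43/8) = 121/64, h'(43/8) = 43/4, so t(2) = (43/8) - (121/64)/(43/4) = 3577/688.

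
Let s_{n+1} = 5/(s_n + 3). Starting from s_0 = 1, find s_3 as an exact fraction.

85/71

s_1 = 5/(1 + 3) = 5/4.
s_2 = 5/(5/4 + 3) = 20/17.
s_3 = 5/(20/17 + 3) = 85/71.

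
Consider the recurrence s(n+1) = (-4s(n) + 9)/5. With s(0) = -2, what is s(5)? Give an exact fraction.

6197/3125

s(1) = (-4·(-2) + 9)/5 = 17/5.
s(2) = (-4·(17/5) + 9)/5 = -23/25.
s(3) = (-4·(-23/25) + 9)/5 = 317/125.
s(4) = (-4·(317/125) + 9)/5 = -143/625.
s(5) = (-4·(-143/625) + 9)/5 = 6197/3125.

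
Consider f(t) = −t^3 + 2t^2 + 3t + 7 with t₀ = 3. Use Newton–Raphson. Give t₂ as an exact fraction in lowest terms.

63367/18306

f'(t) = −3t^2 + 4t + 3.
f(3) = 7, f'(3) = −12, so t₁ = 3 − 7/(−12) = 43/12.
f(43/12) = −4459/1728, f'(43/12) = −339/16, so t₂ = (43/12) − (−4459/1728)/(−339/16) = 63367/18306.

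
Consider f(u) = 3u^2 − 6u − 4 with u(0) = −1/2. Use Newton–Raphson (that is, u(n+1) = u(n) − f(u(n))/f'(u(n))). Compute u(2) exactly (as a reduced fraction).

−2089/3960

f'(u) = 6u − 6.
f(−1/2) = −1/4, f'(−1/2) = −9, so u(1) = (−1/2) − (−1/4)/(−9) = −19/36.
f(−19/36) = 1/432, f'(−19/36) = −55/6, so u(2) = (−19/36) − (1/432)/(−55/6) = −2089/3960.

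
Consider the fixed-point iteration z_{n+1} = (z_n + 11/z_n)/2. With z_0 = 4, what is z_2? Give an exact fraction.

z_1 = (4 + 11/4)/2 = 27/8.
z_2 = (27/8 + 11/(27/8))/2 = 1433/432.

1433/432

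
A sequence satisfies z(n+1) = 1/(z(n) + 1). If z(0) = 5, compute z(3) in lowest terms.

7/13

z(1) = 1/(5 + 1) = 1/6.
z(2) = 1/(1/6 + 1) = 6/7.
z(3) = 1/(6/7 + 1) = 7/13.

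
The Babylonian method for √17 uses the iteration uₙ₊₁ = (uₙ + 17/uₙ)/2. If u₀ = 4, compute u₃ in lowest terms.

9478657/2298912

u₁ = (4 + 17/4)/2 = 33/8.
u₂ = (33/8 + 17/(33/8))/2 = 2177/528.
u₃ = (2177/528 + 17/(2177/528))/2 = 9478657/2298912.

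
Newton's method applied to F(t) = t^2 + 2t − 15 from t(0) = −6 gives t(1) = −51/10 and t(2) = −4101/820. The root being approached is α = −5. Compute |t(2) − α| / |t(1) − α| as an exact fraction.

t(1) − α = −51/10 − (−5) = −51/10 + 5 = −1/10, so |t(1) − α| = 1/10.
t(2) − α = −4101/820 − (−5) = −4101/820 + 5 = −1/820, so |t(2) − α| = 1/820.
Ratio = (1/820) / (1/10) = 1/82.

1/82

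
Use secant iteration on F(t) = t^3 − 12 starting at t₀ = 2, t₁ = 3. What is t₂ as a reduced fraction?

F(2) = −4, F(3) = 15. t₂ = 3 − 15·(3 − 2)/(15 − (−4)) = 42/19.

42/19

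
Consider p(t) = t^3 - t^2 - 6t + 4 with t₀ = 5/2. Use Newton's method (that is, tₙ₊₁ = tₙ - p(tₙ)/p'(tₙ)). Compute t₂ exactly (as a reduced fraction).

p'(t) = 3t^2 - 2t - 6.
p(5/2) = -13/8, p'(5/2) = 31/4, so t₁ = (5/2) - (-13/8)/(31/4) = 84/31.
p(84/31) = 8788/29791, p'(84/31) = 10194/961, so t₂ = (84/31) - (8788/29791)/(10194/961) = 423754/158007.

423754/158007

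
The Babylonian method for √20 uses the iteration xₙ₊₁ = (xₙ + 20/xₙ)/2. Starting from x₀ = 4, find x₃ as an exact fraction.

x₁ = (4 + 20/4)/2 = 9/2.
x₂ = (9/2 + 20/(9/2))/2 = 161/36.
x₃ = (161/36 + 20/(161/36))/2 = 51841/11592.

51841/11592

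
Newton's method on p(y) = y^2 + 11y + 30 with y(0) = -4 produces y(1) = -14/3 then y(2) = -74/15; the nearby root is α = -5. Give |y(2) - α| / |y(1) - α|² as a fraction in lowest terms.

3/5

y(1) - α = -14/3 - (-5) = -14/3 + 5 = 1/3, so |y(1) - α| = 1/3.
y(2) - α = -74/15 - (-5) = -74/15 + 5 = 1/15, so |y(2) - α| = 1/15.
|y(1) - α|² = 1/9.
Ratio = (1/15) / (1/9) = 3/5.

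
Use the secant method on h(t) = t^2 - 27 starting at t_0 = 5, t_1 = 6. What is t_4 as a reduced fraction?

h(5) = -2, h(6) = 9. t_2 = 6 - 9·(6 - 5)/(9 - (-2)) = 57/11.
h(6) = 9, h(57/11) = -18/121. t_3 = (57/11) - (-18/121)·((57/11) - 6)/((-18/121) - 9) = 213/41.
h(57/11) = -18/121, h(213/41) = -18/1681. t_4 = (213/41) - (-18/1681)·((213/41) - (57/11))/((-18/1681) - (-18/121)) = 1351/260.

1351/260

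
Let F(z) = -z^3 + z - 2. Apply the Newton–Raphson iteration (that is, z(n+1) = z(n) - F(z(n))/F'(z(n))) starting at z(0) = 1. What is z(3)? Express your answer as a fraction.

14/11

F'(z) = -3z^2 + 1.
F(1) = -2, F'(1) = -2, so z(1) = 1 - (-2)/(-2) = 0.
F(0) = -2, F'(0) = 1, so z(2) = 0 - (-2)/1 = 2.
F(2) = -8, F'(2) = -11, so z(3) = 2 - (-8)/(-11) = 14/11.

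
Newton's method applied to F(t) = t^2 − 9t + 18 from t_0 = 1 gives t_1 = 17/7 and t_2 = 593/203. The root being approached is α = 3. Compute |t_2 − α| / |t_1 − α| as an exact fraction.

4/29

t_1 − α = 17/7 − 3 = −4/7, so |t_1 − α| = 4/7.
t_2 − α = 593/203 − 3 = −16/203, so |t_2 − α| = 16/203.
Ratio = (16/203) / (4/7) = 4/29.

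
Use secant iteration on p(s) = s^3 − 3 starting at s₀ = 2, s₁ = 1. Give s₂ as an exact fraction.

p(2) = 5, p(1) = −2. s₂ = 1 − (−2)·(1 − 2)/((−2) − 5) = 9/7.

9/7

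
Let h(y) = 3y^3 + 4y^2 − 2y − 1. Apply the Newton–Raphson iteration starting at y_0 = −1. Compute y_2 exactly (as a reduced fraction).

h'(y) = 9y^2 + 8y − 2.
h(−1) = 2, h'(−1) = −1, so y_1 = (−1) − 2/(−1) = 1.
h(1) = 4, h'(1) = 15, so y_2 = 1 − 4/15 = 11/15.

11/15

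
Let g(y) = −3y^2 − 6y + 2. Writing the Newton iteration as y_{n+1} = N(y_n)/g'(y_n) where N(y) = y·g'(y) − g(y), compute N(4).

−50

g'(y) = −6y − 6.
N(y) = y·g'(y) − g(y) = y·(−6y − 6) − (−3y^2 − 6y + 2) = −3y^2 − 2.
N(4) = −50.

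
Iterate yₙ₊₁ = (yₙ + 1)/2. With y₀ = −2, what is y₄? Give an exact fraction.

13/16

y₁ = ((−2) + 1)/2 = −1/2.
y₂ = ((−1/2) + 1)/2 = 1/4.
y₃ = ((1/4) + 1)/2 = 5/8.
y₄ = ((5/8) + 1)/2 = 13/16.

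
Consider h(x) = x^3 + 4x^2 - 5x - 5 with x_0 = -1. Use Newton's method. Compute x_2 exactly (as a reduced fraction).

-3137/4565

h'(x) = 3x^2 + 8x - 5.
h(-1) = 3, h'(-1) = -10, so x_1 = (-1) - 3/(-10) = -7/10.
h(-7/10) = 117/1000, h'(-7/10) = -913/100, so x_2 = (-7/10) - (117/1000)/(-913/100) = -3137/4565.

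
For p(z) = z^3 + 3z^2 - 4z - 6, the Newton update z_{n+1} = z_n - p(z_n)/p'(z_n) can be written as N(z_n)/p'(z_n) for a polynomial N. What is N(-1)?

7

p'(z) = 3z^2 + 6z - 4.
N(z) = z·p'(z) - p(z) = z·(3z^2 + 6z - 4) - (z^3 + 3z^2 - 4z - 6) = 2z^3 + 3z^2 + 6.
N(-1) = 7.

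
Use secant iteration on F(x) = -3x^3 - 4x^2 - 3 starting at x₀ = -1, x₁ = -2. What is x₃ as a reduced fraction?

-115/71

F(-1) = -4, F(-2) = 5. x₂ = (-2) - 5·((-2) - (-1))/(5 - (-4)) = -13/9.
F(-2) = 5, F(-13/9) = -560/243. x₃ = (-13/9) - (-560/243)·((-13/9) - (-2))/((-560/243) - 5) = -115/71.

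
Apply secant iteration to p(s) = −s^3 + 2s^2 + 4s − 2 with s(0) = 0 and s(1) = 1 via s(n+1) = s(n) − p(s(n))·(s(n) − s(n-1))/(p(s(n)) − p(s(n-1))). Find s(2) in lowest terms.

p(0) = −2, p(1) = 3. s(2) = 1 − 3·(1 − 0)/(3 − (−2)) = 2/5.

2/5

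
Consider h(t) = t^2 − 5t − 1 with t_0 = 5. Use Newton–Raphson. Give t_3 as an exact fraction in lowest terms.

509626/98145

h'(t) = 2t − 5.
h(5) = −1, h'(5) = 5, so t_1 = 5 − (−1)/5 = 26/5.
h(26/5) = 1/25, h'(26/5) = 27/5, so t_2 = (26/5) − (1/25)/(27/5) = 701/135.
h(701/135) = 1/18225, h'(701/135) = 727/135, so t_3 = (701/135) − (1/18225)/(727/135) = 509626/98145.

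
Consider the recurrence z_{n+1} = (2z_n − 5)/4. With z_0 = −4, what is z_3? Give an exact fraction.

z_1 = (2·(−4) − 5)/4 = −13/4.
z_2 = (2·(−13/4) − 5)/4 = −23/8.
z_3 = (2·(−23/8) − 5)/4 = −43/16.

−43/16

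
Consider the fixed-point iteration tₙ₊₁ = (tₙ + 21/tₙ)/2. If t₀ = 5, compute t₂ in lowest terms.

527/115

t₁ = (5 + 21/5)/2 = 23/5.
t₂ = (23/5 + 21/(23/5))/2 = 527/115.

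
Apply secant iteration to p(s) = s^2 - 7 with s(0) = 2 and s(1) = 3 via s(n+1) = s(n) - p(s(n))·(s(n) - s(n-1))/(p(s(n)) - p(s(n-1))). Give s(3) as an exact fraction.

p(2) = -3, p(3) = 2. s(2) = 3 - 2·(3 - 2)/(2 - (-3)) = 13/5.
p(3) = 2, p(13/5) = -6/25. s(3) = (13/5) - (-6/25)·((13/5) - 3)/((-6/25) - 2) = 37/14.

37/14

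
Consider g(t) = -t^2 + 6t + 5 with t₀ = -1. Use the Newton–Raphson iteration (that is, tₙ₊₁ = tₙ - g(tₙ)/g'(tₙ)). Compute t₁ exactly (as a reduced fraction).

g'(t) = -2t + 6.
g(-1) = -2, g'(-1) = 8, so t₁ = (-1) - (-2)/8 = -3/4.

-3/4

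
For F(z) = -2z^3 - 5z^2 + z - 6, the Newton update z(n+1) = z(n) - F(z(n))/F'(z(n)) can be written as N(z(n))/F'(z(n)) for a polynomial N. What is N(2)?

F'(z) = -6z^2 - 10z + 1.
N(z) = z·F'(z) - F(z) = z·(-6z^2 - 10z + 1) - (-2z^3 - 5z^2 + z - 6) = -4z^3 - 5z^2 + 6.
N(2) = -46.

-46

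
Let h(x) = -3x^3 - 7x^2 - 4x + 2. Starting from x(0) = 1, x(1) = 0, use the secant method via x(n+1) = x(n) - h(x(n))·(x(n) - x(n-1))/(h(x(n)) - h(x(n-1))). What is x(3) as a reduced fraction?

h(1) = -12, h(0) = 2. x(2) = 0 - 2·(0 - 1)/(2 - (-12)) = 1/7.
h(0) = 2, h(1/7) = 438/343. x(3) = (1/7) - (438/343)·((1/7) - 0)/((438/343) - 2) = 49/124.

49/124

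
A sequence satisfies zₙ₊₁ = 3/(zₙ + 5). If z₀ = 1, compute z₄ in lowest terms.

z₁ = 3/(1 + 5) = 1/2.
z₂ = 3/(1/2 + 5) = 6/11.
z₃ = 3/(6/11 + 5) = 33/61.
z₄ = 3/(33/61 + 5) = 183/338.

183/338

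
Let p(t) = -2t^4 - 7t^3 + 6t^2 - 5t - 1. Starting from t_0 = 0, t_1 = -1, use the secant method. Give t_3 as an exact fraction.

-233/2281

p(0) = -1, p(-1) = 15. t_2 = (-1) - 15·((-1) - 0)/(15 - (-1)) = -1/16.
p(-1) = 15, p(-1/16) = -21705/32768. t_3 = (-1/16) - (-21705/32768)·((-1/16) - (-1))/((-21705/32768) - 15) = -233/2281.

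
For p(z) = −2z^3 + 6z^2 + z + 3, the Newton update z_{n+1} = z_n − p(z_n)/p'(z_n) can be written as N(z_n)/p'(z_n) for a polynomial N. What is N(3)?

p'(z) = −6z^2 + 12z + 1.
N(z) = z·p'(z) − p(z) = z·(−6z^2 + 12z + 1) − (−2z^3 + 6z^2 + z + 3) = −4z^3 + 6z^2 − 3.
N(3) = −57.

−57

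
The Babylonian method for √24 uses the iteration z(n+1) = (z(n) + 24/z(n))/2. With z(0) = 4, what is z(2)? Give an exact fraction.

49/10

z(1) = (4 + 24/4)/2 = 5.
z(2) = (5 + 24/5)/2 = 49/10.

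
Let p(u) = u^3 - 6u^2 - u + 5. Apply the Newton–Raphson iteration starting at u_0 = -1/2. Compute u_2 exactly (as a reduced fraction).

-200803/209530

p'(u) = 3u^2 - 12u - 1.
p(-1/2) = 31/8, p'(-1/2) = 23/4, so u_1 = (-1/2) - (31/8)/(23/4) = -27/23.
p(-27/23) = -45167/12167, p'(-27/23) = 9110/529, so u_2 = (-27/23) - (-45167/12167)/(9110/529) = -200803/209530.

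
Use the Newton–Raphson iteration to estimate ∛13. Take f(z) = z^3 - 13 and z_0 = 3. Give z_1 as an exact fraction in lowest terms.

67/27

f'(z) = 3z^2.
f(3) = 14, f'(3) = 27, so z_1 = 3 - 14/27 = 67/27.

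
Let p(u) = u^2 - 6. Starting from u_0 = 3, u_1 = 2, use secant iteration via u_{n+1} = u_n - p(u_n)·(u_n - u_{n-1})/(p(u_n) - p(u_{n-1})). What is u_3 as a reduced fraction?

p(3) = 3, p(2) = -2. u_2 = 2 - (-2)·(2 - 3)/((-2) - 3) = 12/5.
p(2) = -2, p(12/5) = -6/25. u_3 = (12/5) - (-6/25)·((12/5) - 2)/((-6/25) - (-2)) = 27/11.

27/11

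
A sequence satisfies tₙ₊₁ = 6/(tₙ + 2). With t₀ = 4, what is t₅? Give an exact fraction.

21/13

t₁ = 6/(4 + 2) = 1.
t₂ = 6/(1 + 2) = 2.
t₃ = 6/(2 + 2) = 3/2.
t₄ = 6/(3/2 + 2) = 12/7.
t₅ = 6/(12/7 + 2) = 21/13.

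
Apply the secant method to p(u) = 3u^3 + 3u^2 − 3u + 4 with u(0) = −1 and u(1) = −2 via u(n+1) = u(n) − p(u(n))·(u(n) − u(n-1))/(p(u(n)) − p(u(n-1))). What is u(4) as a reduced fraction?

p(−1) = 7, p(−2) = −2. u(2) = (−2) − (−2)·((−2) − (−1))/((−2) − 7) = −16/9.
p(−2) = −2, p(−16/9) = 476/243. u(3) = (−16/9) − (476/243)·((−16/9) − (−2))/((476/243) − (−2)) = −908/481.
p(−16/9) = 476/243, p(−908/481) = 19227544/111284641. u(4) = (−908/481) − (19227544/111284641)·((−908/481) − (−16/9))/((19227544/111284641) − (476/243)) = −27517940/14495557.

−27517940/14495557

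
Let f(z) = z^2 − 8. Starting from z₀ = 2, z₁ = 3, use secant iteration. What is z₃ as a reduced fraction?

82/29

f(2) = −4, f(3) = 1. z₂ = 3 − 1·(3 − 2)/(1 − (−4)) = 14/5.
f(3) = 1, f(14/5) = −4/25. z₃ = (14/5) − (−4/25)·((14/5) − 3)/((−4/25) − 1) = 82/29.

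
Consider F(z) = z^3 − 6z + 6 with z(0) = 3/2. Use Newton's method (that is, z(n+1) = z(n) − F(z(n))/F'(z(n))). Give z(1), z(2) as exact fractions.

z(1) = 1, z(2) = 4/3

F'(z) = 3z^2 − 6.
F(3/2) = 3/8, F'(3/2) = 3/4, so z(1) = (3/2) − (3/8)/(3/4) = 1.
F(1) = 1, F'(1) = −3, so z(2) = 1 − 1/(−3) = 4/3.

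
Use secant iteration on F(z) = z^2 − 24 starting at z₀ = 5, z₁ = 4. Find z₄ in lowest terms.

4316/881

F(5) = 1, F(4) = −8. z₂ = 4 − (−8)·(4 − 5)/((−8) − 1) = 44/9.
F(4) = −8, F(44/9) = −8/81. z₃ = (44/9) − (−8/81)·((44/9) − 4)/((−8/81) − (−8)) = 49/10.
F(44/9) = −8/81, F(49/10) = 1/100. z₄ = (49/10) − (1/100)·((49/10) − (44/9))/((1/100) − (−8/81)) = 4316/881.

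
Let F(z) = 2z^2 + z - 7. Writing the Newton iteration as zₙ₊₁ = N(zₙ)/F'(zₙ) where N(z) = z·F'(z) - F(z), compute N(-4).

39

F'(z) = 4z + 1.
N(z) = z·F'(z) - F(z) = z·(4z + 1) - (2z^2 + z - 7) = 2z^2 + 7.
N(-4) = 39.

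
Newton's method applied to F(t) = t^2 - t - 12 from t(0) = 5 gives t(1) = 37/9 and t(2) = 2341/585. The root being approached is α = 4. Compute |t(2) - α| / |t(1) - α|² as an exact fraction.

t(1) - α = 37/9 - 4 = 1/9, so |t(1) - α| = 1/9.
t(2) - α = 2341/585 - 4 = 1/585, so |t(2) - α| = 1/585.
|t(1) - α|² = 1/81.
Ratio = (1/585) / (1/81) = 9/65.

9/65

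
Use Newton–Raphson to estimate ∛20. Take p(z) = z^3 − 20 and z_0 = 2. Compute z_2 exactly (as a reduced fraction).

p'(z) = 3z^2.
p(2) = −12, p'(2) = 12, so z_1 = 2 − (−12)/12 = 3.
p(3) = 7, p'(3) = 27, so z_2 = 3 − 7/27 = 74/27.

74/27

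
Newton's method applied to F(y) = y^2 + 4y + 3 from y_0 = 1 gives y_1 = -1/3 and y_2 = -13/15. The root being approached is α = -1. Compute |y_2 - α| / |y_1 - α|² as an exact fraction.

3/10

y_1 - α = -1/3 - (-1) = -1/3 + 1 = 2/3, so |y_1 - α| = 2/3.
y_2 - α = -13/15 - (-1) = -13/15 + 1 = 2/15, so |y_2 - α| = 2/15.
|y_1 - α|² = 4/9.
Ratio = (2/15) / (4/9) = 3/10.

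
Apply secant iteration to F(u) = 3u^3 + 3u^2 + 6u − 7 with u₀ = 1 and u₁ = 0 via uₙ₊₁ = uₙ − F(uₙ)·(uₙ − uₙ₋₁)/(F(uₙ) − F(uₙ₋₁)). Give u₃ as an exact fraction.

F(1) = 5, F(0) = −7. u₂ = 0 − (−7)·(0 − 1)/((−7) − 5) = 7/12.
F(0) = −7, F(7/12) = −1085/576. u₃ = (7/12) − (−1085/576)·((7/12) − 0)/((−1085/576) − (−7)) = 336/421.

336/421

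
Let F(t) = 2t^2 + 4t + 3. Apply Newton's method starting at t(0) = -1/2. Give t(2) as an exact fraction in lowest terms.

-1/8

F'(t) = 4t + 4.
F(-1/2) = 3/2, F'(-1/2) = 2, so t(1) = (-1/2) - (3/2)/2 = -5/4.
F(-5/4) = 9/8, F'(-5/4) = -1, so t(2) = (-5/4) - (9/8)/(-1) = -1/8.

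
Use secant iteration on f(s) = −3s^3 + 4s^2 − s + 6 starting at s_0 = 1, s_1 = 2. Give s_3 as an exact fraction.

694/397

f(1) = 6, f(2) = −4. s_2 = 2 − (−4)·(2 − 1)/((−4) − 6) = 8/5.
f(2) = −4, f(8/5) = 294/125. s_3 = (8/5) − (294/125)·((8/5) − 2)/((294/125) − (−4)) = 694/397.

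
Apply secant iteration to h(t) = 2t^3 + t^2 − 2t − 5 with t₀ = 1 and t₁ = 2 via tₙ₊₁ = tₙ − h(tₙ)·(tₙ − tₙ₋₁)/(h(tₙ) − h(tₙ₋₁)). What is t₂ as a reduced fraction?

19/15

h(1) = −4, h(2) = 11. t₂ = 2 − 11·(2 − 1)/(11 − (−4)) = 19/15.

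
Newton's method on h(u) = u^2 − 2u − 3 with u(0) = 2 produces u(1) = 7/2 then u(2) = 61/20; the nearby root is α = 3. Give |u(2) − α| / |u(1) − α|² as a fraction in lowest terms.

1/5

u(1) − α = 7/2 − 3 = 1/2, so |u(1) − α| = 1/2.
u(2) − α = 61/20 − 3 = 1/20, so |u(2) − α| = 1/20.
|u(1) − α|² = 1/4.
Ratio = (1/20) / (1/4) = 1/5.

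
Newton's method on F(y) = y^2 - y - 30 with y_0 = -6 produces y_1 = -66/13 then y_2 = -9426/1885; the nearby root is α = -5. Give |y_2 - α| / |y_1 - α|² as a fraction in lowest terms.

y_1 - α = -66/13 - (-5) = -66/13 + 5 = -1/13, so |y_1 - α| = 1/13.
y_2 - α = -9426/1885 - (-5) = -9426/1885 + 5 = -1/1885, so |y_2 - α| = 1/1885.
|y_1 - α|² = 1/169.
Ratio = (1/1885) / (1/169) = 13/145.

13/145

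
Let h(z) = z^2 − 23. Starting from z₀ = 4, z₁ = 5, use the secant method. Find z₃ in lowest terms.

211/44

h(4) = −7, h(5) = 2. z₂ = 5 − 2·(5 − 4)/(2 − (−7)) = 43/9.
h(5) = 2, h(43/9) = −14/81. z₃ = (43/9) − (−14/81)·((43/9) − 5)/((−14/81) − 2) = 211/44.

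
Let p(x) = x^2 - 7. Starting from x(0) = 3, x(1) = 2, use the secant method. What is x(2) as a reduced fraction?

p(3) = 2, p(2) = -3. x(2) = 2 - (-3)·(2 - 3)/((-3) - 2) = 13/5.

13/5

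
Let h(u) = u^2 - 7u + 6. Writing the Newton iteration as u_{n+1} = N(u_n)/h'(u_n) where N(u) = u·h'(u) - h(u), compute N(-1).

h'(u) = 2u - 7.
N(u) = u·h'(u) - h(u) = u·(2u - 7) - (u^2 - 7u + 6) = u^2 - 6.
N(-1) = -5.

-5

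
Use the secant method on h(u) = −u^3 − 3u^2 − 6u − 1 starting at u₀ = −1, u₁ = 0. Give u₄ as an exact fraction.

h(−1) = 3, h(0) = −1. u₂ = 0 − (−1)·(0 − (−1))/((−1) − 3) = −1/4.
h(0) = −1, h(−1/4) = 21/64. u₃ = (−1/4) − (21/64)·((−1/4) − 0)/((21/64) − (−1)) = −16/85.
h(−1/4) = 21/64, h(−16/85) = 18291/614125. u₄ = (−16/85) − (18291/614125)·((−16/85) − (−1/4))/((18291/614125) − (21/64)) = −33888/186127.

−33888/186127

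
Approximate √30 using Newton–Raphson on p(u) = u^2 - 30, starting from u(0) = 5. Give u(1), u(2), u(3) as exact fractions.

u(1) = 11/2, u(2) = 241/44, u(3) = 116161/21208

p'(u) = 2u.
p(5) = -5, p'(5) = 10, so u(1) = 5 - (-5)/10 = 11/2.
p(11/2) = 1/4, p'(11/2) = 11, so u(2) = (11/2) - (1/4)/11 = 241/44.
p(241/44) = 1/1936, p'(241/44) = 241/22, so u(3) = (241/44) - (1/1936)/(241/22) = 116161/21208.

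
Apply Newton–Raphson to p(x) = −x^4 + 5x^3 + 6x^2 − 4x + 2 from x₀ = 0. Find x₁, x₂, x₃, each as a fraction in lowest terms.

p'(x) = −4x^3 + 15x^2 + 12x − 4.
p(0) = 2, p'(0) = −4, so x₁ = 0 − 2/(−4) = 1/2.
p(1/2) = 33/16, p'(1/2) = 21/4, so x₂ = (1/2) − (33/16)/(21/4) = 3/28.
p(3/28) = 1011923/614656, p'(3/28) = −6989/2744, so x₃ = (3/28) − (1011923/614656)/(−6989/2744) = 1179659/1565536.

x₁ = 1/2, x₂ = 3/28, x₃ = 1179659/1565536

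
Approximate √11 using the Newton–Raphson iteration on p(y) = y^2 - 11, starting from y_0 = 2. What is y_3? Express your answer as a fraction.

319201/96240

p'(y) = 2y.
p(2) = -7, p'(2) = 4, so y_1 = 2 - (-7)/4 = 15/4.
p(15/4) = 49/16, p'(15/4) = 15/2, so y_2 = (15/4) - (49/16)/(15/2) = 401/120.
p(401/120) = 2401/14400, p'(401/120) = 401/60, so y_3 = (401/120) - (2401/14400)/(401/60) = 319201/96240.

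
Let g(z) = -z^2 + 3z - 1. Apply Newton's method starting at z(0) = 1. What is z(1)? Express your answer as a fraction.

0

g'(z) = -2z + 3.
g(1) = 1, g'(1) = 1, so z(1) = 1 - 1/1 = 0.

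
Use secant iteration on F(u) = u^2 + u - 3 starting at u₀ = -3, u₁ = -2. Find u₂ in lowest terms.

-9/4

F(-3) = 3, F(-2) = -1. u₂ = (-2) - (-1)·((-2) - (-3))/((-1) - 3) = -9/4.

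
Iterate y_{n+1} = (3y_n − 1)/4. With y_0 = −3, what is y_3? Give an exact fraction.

−59/32

y_1 = (3·(−3) − 1)/4 = −5/2.
y_2 = (3·(−5/2) − 1)/4 = −17/8.
y_3 = (3·(−17/8) − 1)/4 = −59/32.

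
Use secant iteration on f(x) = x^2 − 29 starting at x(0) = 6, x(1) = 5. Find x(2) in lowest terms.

f(6) = 7, f(5) = −4. x(2) = 5 − (−4)·(5 − 6)/((−4) − 7) = 59/11.

59/11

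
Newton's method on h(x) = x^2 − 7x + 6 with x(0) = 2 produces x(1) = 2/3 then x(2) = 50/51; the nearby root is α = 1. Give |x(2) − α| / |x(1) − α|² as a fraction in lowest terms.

3/17

x(1) − α = 2/3 − 1 = −1/3, so |x(1) − α| = 1/3.
x(2) − α = 50/51 − 1 = −1/51, so |x(2) − α| = 1/51.
|x(1) − α|² = 1/9.
Ratio = (1/51) / (1/9) = 3/17.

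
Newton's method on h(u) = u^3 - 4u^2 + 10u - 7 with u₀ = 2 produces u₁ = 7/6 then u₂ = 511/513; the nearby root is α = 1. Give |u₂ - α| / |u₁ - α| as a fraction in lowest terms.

4/171

u₁ - α = 7/6 - 1 = 1/6, so |u₁ - α| = 1/6.
u₂ - α = 511/513 - 1 = -2/513, so |u₂ - α| = 2/513.
Ratio = (2/513) / (1/6) = 4/171.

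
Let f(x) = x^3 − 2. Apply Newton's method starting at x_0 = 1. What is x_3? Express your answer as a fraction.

1126819/894348

f'(x) = 3x^2.
f(1) = −1, f'(1) = 3, so x_1 = 1 − (−1)/3 = 4/3.
f(4/3) = 10/27, f'(4/3) = 16/3, so x_2 = (4/3) − (10/27)/(16/3) = 91/72.
f(91/72) = 7075/373248, f'(91/72) = 8281/1728, so x_3 = (91/72) − (7075/373248)/(8281/1728) = 1126819/894348.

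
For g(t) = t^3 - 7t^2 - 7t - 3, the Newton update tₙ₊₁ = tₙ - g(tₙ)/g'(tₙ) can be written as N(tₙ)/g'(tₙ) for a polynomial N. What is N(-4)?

-237

g'(t) = 3t^2 - 14t - 7.
N(t) = t·g'(t) - g(t) = t·(3t^2 - 14t - 7) - (t^3 - 7t^2 - 7t - 3) = 2t^3 - 7t^2 + 3.
N(-4) = -237.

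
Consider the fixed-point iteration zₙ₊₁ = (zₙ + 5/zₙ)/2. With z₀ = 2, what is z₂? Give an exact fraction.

161/72

z₁ = (2 + 5/2)/2 = 9/4.
z₂ = (9/4 + 5/(9/4))/2 = 161/72.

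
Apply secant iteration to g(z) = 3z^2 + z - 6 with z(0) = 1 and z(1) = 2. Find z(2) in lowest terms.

g(1) = -2, g(2) = 8. z(2) = 2 - 8·(2 - 1)/(8 - (-2)) = 6/5.

6/5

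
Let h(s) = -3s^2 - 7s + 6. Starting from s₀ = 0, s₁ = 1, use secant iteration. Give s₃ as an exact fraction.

39/59

h(0) = 6, h(1) = -4. s₂ = 1 - (-4)·(1 - 0)/((-4) - 6) = 3/5.
h(1) = -4, h(3/5) = 18/25. s₃ = (3/5) - (18/25)·((3/5) - 1)/((18/25) - (-4)) = 39/59.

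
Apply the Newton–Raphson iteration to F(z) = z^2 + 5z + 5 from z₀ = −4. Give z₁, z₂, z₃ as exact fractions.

z₁ = −11/3, z₂ = −76/21, z₃ = −3571/987

F'(z) = 2z + 5.
F(−4) = 1, F'(−4) = −3, so z₁ = (−4) − 1/(−3) = −11/3.
F(−11/3) = 1/9, F'(−11/3) = −7/3, so z₂ = (−11/3) − (1/9)/(−7/3) = −76/21.
F(−76/21) = 1/441, F'(−76/21) = −47/21, so z₃ = (−76/21) − (1/441)/(−47/21) = −3571/987.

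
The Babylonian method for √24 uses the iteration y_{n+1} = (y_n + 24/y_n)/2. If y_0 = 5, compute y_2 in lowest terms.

y_1 = (5 + 24/5)/2 = 49/10.
y_2 = (49/10 + 24/(49/10))/2 = 4801/980.

4801/980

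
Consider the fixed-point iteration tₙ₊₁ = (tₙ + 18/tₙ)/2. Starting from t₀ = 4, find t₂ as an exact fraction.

577/136

t₁ = (4 + 18/4)/2 = 17/4.
t₂ = (17/4 + 18/(17/4))/2 = 577/136.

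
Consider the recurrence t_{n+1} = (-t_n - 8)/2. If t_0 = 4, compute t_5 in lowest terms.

t_1 = (-4 - 8)/2 = -6.
t_2 = (-(-6) - 8)/2 = -1.
t_3 = (-(-1) - 8)/2 = -7/2.
t_4 = (-(-7/2) - 8)/2 = -9/4.
t_5 = (-(-9/4) - 8)/2 = -23/8.

-23/8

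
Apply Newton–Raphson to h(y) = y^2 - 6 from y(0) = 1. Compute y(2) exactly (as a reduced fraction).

73/28

h'(y) = 2y.
h(1) = -5, h'(1) = 2, so y(1) = 1 - (-5)/2 = 7/2.
h(7/2) = 25/4, h'(7/2) = 7, so y(2) = (7/2) - (25/4)/7 = 73/28.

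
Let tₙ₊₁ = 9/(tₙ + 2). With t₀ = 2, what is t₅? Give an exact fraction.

2637/1216

t₁ = 9/(2 + 2) = 9/4.
t₂ = 9/(9/4 + 2) = 36/17.
t₃ = 9/(36/17 + 2) = 153/70.
t₄ = 9/(153/70 + 2) = 630/293.
t₅ = 9/(630/293 + 2) = 2637/1216.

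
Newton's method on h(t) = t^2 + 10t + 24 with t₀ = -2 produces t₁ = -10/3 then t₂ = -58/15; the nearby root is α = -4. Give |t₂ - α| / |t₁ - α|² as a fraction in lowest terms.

t₁ - α = -10/3 - (-4) = -10/3 + 4 = 2/3, so |t₁ - α| = 2/3.
t₂ - α = -58/15 - (-4) = -58/15 + 4 = 2/15, so |t₂ - α| = 2/15.
|t₁ - α|² = 4/9.
Ratio = (2/15) / (4/9) = 3/10.

3/10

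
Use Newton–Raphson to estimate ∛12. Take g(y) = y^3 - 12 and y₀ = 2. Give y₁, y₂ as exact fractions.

g'(y) = 3y^2.
g(2) = -4, g'(2) = 12, so y₁ = 2 - (-4)/12 = 7/3.
g(7/3) = 19/27, g'(7/3) = 49/3, so y₂ = (7/3) - (19/27)/(49/3) = 1010/441.

y₁ = 7/3, y₂ = 1010/441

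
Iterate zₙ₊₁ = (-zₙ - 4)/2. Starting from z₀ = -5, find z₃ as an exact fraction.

-7/8

z₁ = (-(-5) - 4)/2 = 1/2.
z₂ = (-(1/2) - 4)/2 = -9/4.
z₃ = (-(-9/4) - 4)/2 = -7/8.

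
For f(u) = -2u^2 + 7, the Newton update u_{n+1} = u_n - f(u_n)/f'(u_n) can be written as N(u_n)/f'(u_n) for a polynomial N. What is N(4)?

-39

f'(u) = -4u.
N(u) = u·f'(u) - f(u) = u·(-4u) - (-2u^2 + 7) = -2u^2 - 7.
N(4) = -39.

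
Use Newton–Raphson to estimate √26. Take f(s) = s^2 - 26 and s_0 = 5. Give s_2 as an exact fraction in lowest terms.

f'(s) = 2s.
f(5) = -1, f'(5) = 10, so s_1 = 5 - (-1)/10 = 51/10.
f(51/10) = 1/100, f'(51/10) = 51/5, so s_2 = (51/10) - (1/100)/(51/5) = 5201/1020.

5201/1020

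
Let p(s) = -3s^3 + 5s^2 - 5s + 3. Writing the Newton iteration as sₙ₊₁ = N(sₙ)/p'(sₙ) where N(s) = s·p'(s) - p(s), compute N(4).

-307

p'(s) = -9s^2 + 10s - 5.
N(s) = s·p'(s) - p(s) = s·(-9s^2 + 10s - 5) - (-3s^3 + 5s^2 - 5s + 3) = -6s^3 + 5s^2 - 3.
N(4) = -307.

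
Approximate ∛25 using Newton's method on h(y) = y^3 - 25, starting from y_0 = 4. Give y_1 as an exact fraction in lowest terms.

h'(y) = 3y^2.
h(4) = 39, h'(4) = 48, so y_1 = 4 - 39/48 = 51/16.

51/16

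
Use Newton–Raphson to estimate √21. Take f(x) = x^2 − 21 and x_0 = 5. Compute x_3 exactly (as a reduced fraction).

277727/60605

f'(x) = 2x.
f(5) = 4, f'(5) = 10, so x_1 = 5 − 4/10 = 23/5.
f(23/5) = 4/25, f'(23/5) = 46/5, so x_2 = (23/5) − (4/25)/(46/5) = 527/115.
f(527/115) = 4/13225, f'(527/115) = 1054/115, so x_3 = (527/115) − (4/13225)/(1054/115) = 277727/60605.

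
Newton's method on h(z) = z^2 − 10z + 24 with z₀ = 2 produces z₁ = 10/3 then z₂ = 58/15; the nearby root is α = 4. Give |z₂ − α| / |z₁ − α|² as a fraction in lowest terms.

z₁ − α = 10/3 − 4 = −2/3, so |z₁ − α| = 2/3.
z₂ − α = 58/15 − 4 = −2/15, so |z₂ − α| = 2/15.
|z₁ − α|² = 4/9.
Ratio = (2/15) / (4/9) = 3/10.

3/10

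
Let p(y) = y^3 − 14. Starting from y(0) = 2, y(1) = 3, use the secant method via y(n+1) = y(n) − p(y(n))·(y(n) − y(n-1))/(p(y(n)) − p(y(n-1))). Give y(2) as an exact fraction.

p(2) = −6, p(3) = 13. y(2) = 3 − 13·(3 − 2)/(13 − (−6)) = 44/19.

44/19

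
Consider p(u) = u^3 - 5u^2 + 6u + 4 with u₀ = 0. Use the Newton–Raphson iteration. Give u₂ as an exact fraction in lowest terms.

p'(u) = 3u^2 - 10u + 6.
p(0) = 4, p'(0) = 6, so u₁ = 0 - 4/6 = -2/3.
p(-2/3) = -68/27, p'(-2/3) = 14, so u₂ = (-2/3) - (-68/27)/14 = -92/189.

-92/189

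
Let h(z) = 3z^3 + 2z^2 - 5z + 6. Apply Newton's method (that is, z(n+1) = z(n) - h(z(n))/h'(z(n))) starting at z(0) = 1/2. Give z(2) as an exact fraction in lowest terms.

7193/1716

h'(z) = 9z^2 + 4z - 5.
h(1/2) = 35/8, h'(1/2) = -3/4, so z(1) = (1/2) - (35/8)/(-3/4) = 19/3.
h(19/3) = 2450/3, h'(19/3) = 1144/3, so z(2) = (19/3) - (2450/3)/(1144/3) = 7193/1716.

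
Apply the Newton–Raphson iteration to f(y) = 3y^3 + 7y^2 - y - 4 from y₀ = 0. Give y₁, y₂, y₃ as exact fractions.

f'(y) = 9y^2 + 14y - 1.
f(0) = -4, f'(0) = -1, so y₁ = 0 - (-4)/(-1) = -4.
f(-4) = -80, f'(-4) = 87, so y₂ = (-4) - (-80)/87 = -268/87.
f(-268/87) = -4870400/219501, f'(-268/87) = 104141/2523, so y₃ = (-268/87) - (-4870400/219501)/(104141/2523) = -7679796/3020089.

y₁ = -4, y₂ = -268/87, y₃ = -7679796/3020089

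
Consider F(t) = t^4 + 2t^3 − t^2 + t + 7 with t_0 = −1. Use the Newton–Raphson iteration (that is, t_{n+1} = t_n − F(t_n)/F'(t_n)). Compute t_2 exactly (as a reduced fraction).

F'(t) = 4t^3 + 6t^2 − 2t + 1.
F(−1) = 4, F'(−1) = 5, so t_1 = (−1) − 4/5 = −9/5.
F(−9/5) = 496/625, F'(−9/5) = 89/125, so t_2 = (−9/5) − (496/625)/(89/125) = −1297/445.

−1297/445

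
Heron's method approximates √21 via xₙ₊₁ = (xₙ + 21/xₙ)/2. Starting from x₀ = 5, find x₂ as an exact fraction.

527/115

x₁ = (5 + 21/5)/2 = 23/5.
x₂ = (23/5 + 21/(23/5))/2 = 527/115.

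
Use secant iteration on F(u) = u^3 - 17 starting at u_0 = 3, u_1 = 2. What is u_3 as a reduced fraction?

4709/1813

F(3) = 10, F(2) = -9. u_2 = 2 - (-9)·(2 - 3)/((-9) - 10) = 47/19.
F(2) = -9, F(47/19) = -12780/6859. u_3 = (47/19) - (-12780/6859)·((47/19) - 2)/((-12780/6859) - (-9)) = 4709/1813.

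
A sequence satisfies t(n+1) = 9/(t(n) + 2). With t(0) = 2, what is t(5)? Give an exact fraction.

t(1) = 9/(2 + 2) = 9/4.
t(2) = 9/(9/4 + 2) = 36/17.
t(3) = 9/(36/17 + 2) = 153/70.
t(4) = 9/(153/70 + 2) = 630/293.
t(5) = 9/(630/293 + 2) = 2637/1216.

2637/1216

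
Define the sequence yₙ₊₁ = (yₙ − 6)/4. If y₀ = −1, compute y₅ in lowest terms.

y₁ = ((−1) − 6)/4 = −7/4.
y₂ = ((−7/4) − 6)/4 = −31/16.
y₃ = ((−31/16) − 6)/4 = −127/64.
y₄ = ((−127/64) − 6)/4 = −511/256.
y₅ = ((−511/256) − 6)/4 = −2047/1024.

−2047/1024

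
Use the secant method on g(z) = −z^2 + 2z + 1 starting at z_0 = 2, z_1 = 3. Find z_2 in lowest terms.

7/3

g(2) = 1, g(3) = −2. z_2 = 3 − (−2)·(3 − 2)/((−2) − 1) = 7/3.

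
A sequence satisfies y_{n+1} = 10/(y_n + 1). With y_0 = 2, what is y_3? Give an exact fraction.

130/43

y_1 = 10/(2 + 1) = 10/3.
y_2 = 10/(10/3 + 1) = 30/13.
y_3 = 10/(30/13 + 1) = 130/43.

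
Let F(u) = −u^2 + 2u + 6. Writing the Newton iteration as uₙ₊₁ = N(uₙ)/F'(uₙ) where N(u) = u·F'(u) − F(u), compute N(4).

−22

F'(u) = −2u + 2.
N(u) = u·F'(u) − F(u) = u·(−2u + 2) − (−u^2 + 2u + 6) = −u^2 − 6.
N(4) = −22.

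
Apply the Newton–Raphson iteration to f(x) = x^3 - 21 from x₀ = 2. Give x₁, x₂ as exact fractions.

f'(x) = 3x^2.
f(2) = -13, f'(2) = 12, so x₁ = 2 - (-13)/12 = 37/12.
f(37/12) = 14365/1728, f'(37/12) = 1369/48, so x₂ = (37/12) - (14365/1728)/(1369/48) = 68797/24642.

x₁ = 37/12, x₂ = 68797/24642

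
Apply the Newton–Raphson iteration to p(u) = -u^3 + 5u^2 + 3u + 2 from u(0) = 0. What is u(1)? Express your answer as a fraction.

-2/3

p'(u) = -3u^2 + 10u + 3.
p(0) = 2, p'(0) = 3, so u(1) = 0 - 2/3 = -2/3.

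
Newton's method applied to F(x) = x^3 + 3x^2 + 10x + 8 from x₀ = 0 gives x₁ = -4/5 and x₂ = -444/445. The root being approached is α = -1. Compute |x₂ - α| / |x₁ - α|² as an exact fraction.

x₁ - α = -4/5 - (-1) = -4/5 + 1 = 1/5, so |x₁ - α| = 1/5.
x₂ - α = -444/445 - (-1) = -444/445 + 1 = 1/445, so |x₂ - α| = 1/445.
|x₁ - α|² = 1/25.
Ratio = (1/445) / (1/25) = 5/89.

5/89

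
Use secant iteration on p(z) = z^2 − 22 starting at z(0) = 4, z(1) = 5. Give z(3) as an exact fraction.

136/29

p(4) = −6, p(5) = 3. z(2) = 5 − 3·(5 − 4)/(3 − (−6)) = 14/3.
p(5) = 3, p(14/3) = −2/9. z(3) = (14/3) − (−2/9)·((14/3) − 5)/((−2/9) − 3) = 136/29.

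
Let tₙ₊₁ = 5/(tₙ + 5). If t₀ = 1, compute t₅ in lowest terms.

240/281

t₁ = 5/(1 + 5) = 5/6.
t₂ = 5/(5/6 + 5) = 6/7.
t₃ = 5/(6/7 + 5) = 35/41.
t₄ = 5/(35/41 + 5) = 41/48.
t₅ = 5/(41/48 + 5) = 240/281.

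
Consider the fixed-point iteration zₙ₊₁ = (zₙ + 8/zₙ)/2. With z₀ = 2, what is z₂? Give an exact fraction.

17/6

z₁ = (2 + 8/2)/2 = 3.
z₂ = (3 + 8/3)/2 = 17/6.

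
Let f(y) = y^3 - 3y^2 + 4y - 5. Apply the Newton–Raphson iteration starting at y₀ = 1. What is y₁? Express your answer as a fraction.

4

f'(y) = 3y^2 - 6y + 4.
f(1) = -3, f'(1) = 1, so y₁ = 1 - (-3)/1 = 4.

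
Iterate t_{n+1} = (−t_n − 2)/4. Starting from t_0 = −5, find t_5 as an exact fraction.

t_1 = (−(−5) − 2)/4 = 3/4.
t_2 = (−(3/4) − 2)/4 = −11/16.
t_3 = (−(−11/16) − 2)/4 = −21/64.
t_4 = (−(−21/64) − 2)/4 = −107/256.
t_5 = (−(−107/256) − 2)/4 = −405/1024.

−405/1024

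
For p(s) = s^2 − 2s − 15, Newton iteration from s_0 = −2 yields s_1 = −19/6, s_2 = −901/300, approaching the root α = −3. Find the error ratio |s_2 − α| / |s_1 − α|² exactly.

s_1 − α = −19/6 − (−3) = −19/6 + 3 = −1/6, so |s_1 − α| = 1/6.
s_2 − α = −901/300 − (−3) = −901/300 + 3 = −1/300, so |s_2 − α| = 1/300.
|s_1 − α|² = 1/36.
Ratio = (1/300) / (1/36) = 3/25.

3/25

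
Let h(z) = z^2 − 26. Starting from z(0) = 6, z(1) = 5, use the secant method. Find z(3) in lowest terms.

h(6) = 10, h(5) = −1. z(2) = 5 − (−1)·(5 − 6)/((−1) − 10) = 56/11.
h(5) = −1, h(56/11) = −10/121. z(3) = (56/11) − (−10/121)·((56/11) − 5)/((−10/121) − (−1)) = 566/111.

566/111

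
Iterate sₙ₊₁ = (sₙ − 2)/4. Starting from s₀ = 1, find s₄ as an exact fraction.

s₁ = (1 − 2)/4 = −1/4.
s₂ = ((−1/4) − 2)/4 = −9/16.
s₃ = ((−9/16) − 2)/4 = −41/64.
s₄ = ((−41/64) − 2)/4 = −169/256.

−169/256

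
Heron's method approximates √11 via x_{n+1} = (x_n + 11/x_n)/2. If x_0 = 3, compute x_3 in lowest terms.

x_1 = (3 + 11/3)/2 = 10/3.
x_2 = (10/3 + 11/(10/3))/2 = 199/60.
x_3 = (199/60 + 11/(199/60))/2 = 79201/23880.

79201/23880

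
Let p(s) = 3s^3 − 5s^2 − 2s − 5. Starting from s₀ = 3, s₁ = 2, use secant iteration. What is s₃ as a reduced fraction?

p(3) = 25, p(2) = −5. s₂ = 2 − (−5)·(2 − 3)/((−5) − 25) = 13/6.
p(2) = −5, p(13/6) = −55/24. s₃ = (13/6) − (−55/24)·((13/6) − 2)/((−55/24) − (−5)) = 30/13.

30/13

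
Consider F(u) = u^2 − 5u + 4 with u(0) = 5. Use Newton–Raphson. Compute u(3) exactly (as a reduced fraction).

87381/21845

F'(u) = 2u − 5.
F(5) = 4, F'(5) = 5, so u(1) = 5 − 4/5 = 21/5.
F(21/5) = 16/25, F'(21/5) = 17/5, so u(2) = (21/5) − (16/25)/(17/5) = 341/85.
F(341/85) = 256/7225, F'(341/85) = 257/85, so u(3) = (341/85) − (256/7225)/(257/85) = 87381/21845.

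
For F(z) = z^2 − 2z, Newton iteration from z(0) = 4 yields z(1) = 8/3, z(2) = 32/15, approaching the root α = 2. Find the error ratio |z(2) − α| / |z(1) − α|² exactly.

3/10

z(1) − α = 8/3 − 2 = 2/3, so |z(1) − α| = 2/3.
z(2) − α = 32/15 − 2 = 2/15, so |z(2) − α| = 2/15.
|z(1) − α|² = 4/9.
Ratio = (2/15) / (4/9) = 3/10.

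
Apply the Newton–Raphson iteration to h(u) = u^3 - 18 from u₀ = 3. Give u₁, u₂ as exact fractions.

u₁ = 8/3, u₂ = 755/288

h'(u) = 3u^2.
h(3) = 9, h'(3) = 27, so u₁ = 3 - 9/27 = 8/3.
h(8/3) = 26/27, h'(8/3) = 64/3, so u₂ = (8/3) - (26/27)/(64/3) = 755/288.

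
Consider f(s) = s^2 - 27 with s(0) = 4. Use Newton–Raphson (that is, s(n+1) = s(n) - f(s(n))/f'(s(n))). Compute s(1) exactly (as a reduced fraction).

f'(s) = 2s.
f(4) = -11, f'(4) = 8, so s(1) = 4 - (-11)/8 = 43/8.

43/8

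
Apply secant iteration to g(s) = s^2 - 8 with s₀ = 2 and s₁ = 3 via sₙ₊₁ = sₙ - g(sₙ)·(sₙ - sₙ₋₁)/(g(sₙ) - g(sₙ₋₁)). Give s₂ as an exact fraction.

14/5

g(2) = -4, g(3) = 1. s₂ = 3 - 1·(3 - 2)/(1 - (-4)) = 14/5.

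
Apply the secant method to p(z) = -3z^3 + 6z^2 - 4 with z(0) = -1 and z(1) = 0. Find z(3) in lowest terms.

-27/22

p(-1) = 5, p(0) = -4. z(2) = 0 - (-4)·(0 - (-1))/((-4) - 5) = -4/9.
p(0) = -4, p(-4/9) = -620/243. z(3) = (-4/9) - (-620/243)·((-4/9) - 0)/((-620/243) - (-4)) = -27/22.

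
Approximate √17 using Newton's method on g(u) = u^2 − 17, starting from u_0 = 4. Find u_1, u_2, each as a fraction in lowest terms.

u_1 = 33/8, u_2 = 2177/528

g'(u) = 2u.
g(4) = −1, g'(4) = 8, so u_1 = 4 − (−1)/8 = 33/8.
g(33/8) = 1/64, g'(33/8) = 33/4, so u_2 = (33/8) − (1/64)/(33/4) = 2177/528.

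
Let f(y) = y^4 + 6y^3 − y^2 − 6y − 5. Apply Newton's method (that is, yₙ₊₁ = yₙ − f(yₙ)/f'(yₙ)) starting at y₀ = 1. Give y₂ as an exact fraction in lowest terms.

f'(y) = 4y^3 + 18y^2 − 2y − 6.
f(1) = −5, f'(1) = 14, so y₁ = 1 − (−5)/14 = 19/14.
f(19/14) = 130825/38416, f'(19/14) = 11812/343, so y₂ = (19/14) − (130825/38416)/(11812/343) = 1664599/1322944.

1664599/1322944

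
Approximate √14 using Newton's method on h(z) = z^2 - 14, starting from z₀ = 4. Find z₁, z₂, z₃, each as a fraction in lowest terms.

h'(z) = 2z.
h(4) = 2, h'(4) = 8, so z₁ = 4 - 2/8 = 15/4.
h(15/4) = 1/16, h'(15/4) = 15/2, so z₂ = (15/4) - (1/16)/(15/2) = 449/120.
h(449/120) = 1/14400, h'(449/120) = 449/60, so z₃ = (449/120) - (1/14400)/(449/60) = 403201/107760.

z₁ = 15/4, z₂ = 449/120, z₃ = 403201/107760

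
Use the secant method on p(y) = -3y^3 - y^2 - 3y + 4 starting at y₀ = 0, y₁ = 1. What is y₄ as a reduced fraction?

73844756/98867243

p(0) = 4, p(1) = -3. y₂ = 1 - (-3)·(1 - 0)/((-3) - 4) = 4/7.
p(1) = -3, p(4/7) = 480/343. y₃ = (4/7) - (480/343)·((4/7) - 1)/((480/343) - (-3)) = 356/503.
p(4/7) = 480/343, p(356/503) = 39738240/127263527. y₄ = (356/503) - (39738240/127263527)·((356/503) - (4/7))/((39738240/127263527) - (480/343)) = 73844756/98867243.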